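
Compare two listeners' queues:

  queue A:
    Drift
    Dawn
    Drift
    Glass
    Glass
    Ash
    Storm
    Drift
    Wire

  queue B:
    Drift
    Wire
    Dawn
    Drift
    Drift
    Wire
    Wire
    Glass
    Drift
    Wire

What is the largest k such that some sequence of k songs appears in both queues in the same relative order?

6

Pick Drift (queue A #1, queue B #1), then Dawn (queue A #2, queue B #3), then Drift (queue A #3, queue B #5), then Glass (queue A #5, queue B #8), then Drift (queue A #8, queue B #9), then Wire (queue A #9, queue B #10); all 6 songs appear in both, in order. dp[9][10] = 6 confirms this is the maximum.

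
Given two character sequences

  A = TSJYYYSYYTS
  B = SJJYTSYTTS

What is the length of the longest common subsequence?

7

Pick S [2,1] → J [3,3] → Y [4,4] → S [7,6] → Y [8,7] → T [10,9] → S [11,10]; all 7 characters appear in both, in order. The LCS DP gives dp[11][10] = 7, so this is optimal.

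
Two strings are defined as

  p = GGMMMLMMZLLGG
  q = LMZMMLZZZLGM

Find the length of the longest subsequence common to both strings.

7

Taking M [3,2], M [4,4], M [5,5], L [6,6], Z [9,9], L [11,10], G [12,11] gives a common subsequence of length 7. The LCS DP gives dp[13][12] = 7, so this is optimal.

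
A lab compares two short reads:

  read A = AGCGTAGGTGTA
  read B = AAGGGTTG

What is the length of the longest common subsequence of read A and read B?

6

One common subsequence of length 6: A at read A[1]=read B[2], G at read A[2]=read B[4], G at read A[4]=read B[5], T at read A[5]=read B[6], T at read A[9]=read B[7], G at read A[10]=read B[8]. dp[12][8] = 6 confirms this is the maximum.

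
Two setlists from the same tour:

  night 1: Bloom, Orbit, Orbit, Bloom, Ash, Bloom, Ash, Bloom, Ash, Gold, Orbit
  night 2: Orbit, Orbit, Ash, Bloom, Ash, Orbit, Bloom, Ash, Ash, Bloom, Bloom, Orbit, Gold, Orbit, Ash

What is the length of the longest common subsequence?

9

Pick Orbit (night 1 #2, night 2 #1) → Orbit (night 1 #3, night 2 #2) → Bloom (night 1 #4, night 2 #4) → Ash (night 1 #5, night 2 #5) → Bloom (night 1 #6, night 2 #7) → Ash (night 1 #7, night 2 #9) → Bloom (night 1 #8, night 2 #11) → Gold (night 1 #10, night 2 #13) → Orbit (night 1 #11, night 2 #14); all 9 songs appear in both, in order, and the DP table's final entry dp[11][15] is also 9, so no common subsequence is longer.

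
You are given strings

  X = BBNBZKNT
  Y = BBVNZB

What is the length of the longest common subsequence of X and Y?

One common subsequence of length 4: B at X[1]=Y[1]; then B at X[2]=Y[2]; then N at X[3]=Y[4]; then B at X[4]=Y[6]. dp[8][6] = 4 confirms this is the maximum.

4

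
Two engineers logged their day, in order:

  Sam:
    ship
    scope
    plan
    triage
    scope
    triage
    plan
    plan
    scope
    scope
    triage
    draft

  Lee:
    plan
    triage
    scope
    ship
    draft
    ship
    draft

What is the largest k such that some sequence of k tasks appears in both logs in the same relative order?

4

Taking plan [3,1], triage [4,2], scope [5,3], draft [12,7] gives a common subsequence of length 4, and the DP table's final entry dp[12][7] is also 4, so no common subsequence is longer.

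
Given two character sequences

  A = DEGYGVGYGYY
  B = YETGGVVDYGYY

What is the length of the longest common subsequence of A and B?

8

One common subsequence of length 8: E [2,2], G [3,4], G [5,5], V [6,7], Y [8,9], G [9,10], Y [10,11], Y [11,12]. Since dp[11][12] = 8, nothing longer is possible.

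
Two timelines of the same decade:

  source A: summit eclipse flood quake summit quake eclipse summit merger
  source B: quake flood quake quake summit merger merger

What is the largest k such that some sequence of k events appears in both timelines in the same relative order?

Pick flood (source A #3, source B #2), then quake (source A #4, source B #3), then quake (source A #6, source B #4), then summit (source A #8, source B #5), then merger (source A #9, source B #7); all 5 events appear in both, in order. Since dp[9][7] = 5, nothing longer is possible.

5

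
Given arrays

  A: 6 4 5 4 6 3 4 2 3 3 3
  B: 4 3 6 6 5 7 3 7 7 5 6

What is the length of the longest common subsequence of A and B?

3

Taking 6 [1,4], then 5 [3,10], then 6 [5,11] gives a common subsequence of length 3, and the DP table's final entry dp[11][11] is also 3, so no common subsequence is longer.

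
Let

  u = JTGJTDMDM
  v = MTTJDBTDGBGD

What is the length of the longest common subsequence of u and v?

5

Pick T (u #2, v #3); then J (u #4, v #4); then T (u #5, v #7); then D (u #6, v #8); then D (u #8, v #12); all 5 characters appear in both, in order. Since dp[9][12] = 5, nothing longer is possible.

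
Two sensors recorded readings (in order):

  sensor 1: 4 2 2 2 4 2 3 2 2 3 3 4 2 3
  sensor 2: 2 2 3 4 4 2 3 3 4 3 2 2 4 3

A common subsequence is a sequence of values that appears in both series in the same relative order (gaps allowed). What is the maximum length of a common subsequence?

9

One common subsequence of length 9: 2 (sensor 1 #2, sensor 2 #1); then 2 (sensor 1 #3, sensor 2 #2); then 2 (sensor 1 #4, sensor 2 #6); then 4 (sensor 1 #5, sensor 2 #9); then 3 (sensor 1 #7, sensor 2 #10); then 2 (sensor 1 #8, sensor 2 #11); then 2 (sensor 1 #9, sensor 2 #12); then 4 (sensor 1 #12, sensor 2 #13); then 3 (sensor 1 #14, sensor 2 #14). dp[14][14] = 9 confirms this is the maximum.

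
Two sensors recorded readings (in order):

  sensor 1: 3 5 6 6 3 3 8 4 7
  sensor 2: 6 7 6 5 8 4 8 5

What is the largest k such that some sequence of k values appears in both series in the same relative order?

4

Let dp[i][j] be the LCS length of the first i values of sensor 1 and the first j values of sensor 2. dp[i][j] = dp[i-1][j-1]+1 when the i-th and j-th values match, else max(dp[i-1][j], dp[i][j-1]).
    ·  6  7  6  5  8  4  8  5
 ·  0  0  0  0  0  0  0  0  0
 3  0  0  0  0  0  0  0  0  0
 5  0  0  0  0  1  1  1  1  1
 6  0  1  1  1  1  1  1  1  1
 6  0  1  1  2  2  2  2  2  2
 3  0  1  1  2  2  2  2  2  2
 3  0  1  1  2  2  2  2  2  2
 8  0  1  1  2  2  3  3  3  3
 4  0  1  1  2  2  3  4  4  4
 7  0  1  2  2  2  3  4  4  4
dp[9][8] = 4. One LCS (by backtracking along matches): 6, 6, 8, 4.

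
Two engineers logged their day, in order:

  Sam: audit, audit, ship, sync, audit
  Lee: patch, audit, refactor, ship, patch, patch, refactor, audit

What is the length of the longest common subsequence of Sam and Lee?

One common subsequence of length 3: audit (Sam #1, Lee #2) → ship (Sam #3, Lee #4) → audit (Sam #5, Lee #8). dp[5][8] = 3 confirms this is the maximum.

3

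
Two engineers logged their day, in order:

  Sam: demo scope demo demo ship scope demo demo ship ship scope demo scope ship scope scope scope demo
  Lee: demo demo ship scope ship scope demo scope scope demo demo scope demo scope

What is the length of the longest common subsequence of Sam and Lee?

11

Pick demo at Sam[3]=Lee[1] → demo at Sam[4]=Lee[2] → ship at Sam[5]=Lee[3] → scope at Sam[6]=Lee[4] → ship at Sam[10]=Lee[5] → scope at Sam[11]=Lee[6] → demo at Sam[12]=Lee[7] → scope at Sam[13]=Lee[8] → scope at Sam[15]=Lee[9] → scope at Sam[16]=Lee[12] → scope at Sam[17]=Lee[14]; all 11 tasks appear in both, in order, and the DP table's final entry dp[18][14] is also 11, so no common subsequence is longer.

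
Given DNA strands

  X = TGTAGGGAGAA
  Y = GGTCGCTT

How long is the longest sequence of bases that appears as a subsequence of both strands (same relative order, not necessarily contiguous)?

Match T [1,3]; then G [2,5]; then T [3,8] — 3 bases in the same relative order in both, and the DP table's final entry dp[11][8] is also 3, so no common subsequence is longer.

3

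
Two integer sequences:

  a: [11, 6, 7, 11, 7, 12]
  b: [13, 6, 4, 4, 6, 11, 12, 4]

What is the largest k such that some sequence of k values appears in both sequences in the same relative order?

3

Let dp[i][j] be the LCS length of the first i values of a and the first j values of b. dp[i][j] = dp[i-1][j-1]+1 when the i-th and j-th values match, else max(dp[i-1][j], dp[i][j-1]).
    · 13  6  4  4  6 11 12  4
 ·  0  0  0  0  0  0  0  0  0
11  0  0  0  0  0  0  1  1  1
 6  0  0  1  1  1  1  1  1  1
 7  0  0  1  1  1  1  1  1  1
11  0  0  1  1  1  1  2  2  2
 7  0  0  1  1  1  1  2  2  2
12  0  0  1  1  1  1  2  3  3
dp[6][8] = 3. One LCS (by backtracking along matches): 6, 11, 12.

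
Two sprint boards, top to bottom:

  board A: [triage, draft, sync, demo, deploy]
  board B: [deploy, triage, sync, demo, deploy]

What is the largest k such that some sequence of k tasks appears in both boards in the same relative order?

One common subsequence of length 4: triage [1,2], sync [3,3], demo [4,4], deploy [5,5]. The LCS DP gives dp[5][5] = 4, so this is optimal.

4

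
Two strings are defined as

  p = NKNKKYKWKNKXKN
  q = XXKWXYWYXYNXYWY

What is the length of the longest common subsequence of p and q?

One common subsequence of length 5: K at p[2]=q[3]; then Y at p[6]=q[6]; then W at p[8]=q[7]; then N at p[10]=q[11]; then X at p[12]=q[12], and the DP table's final entry dp[14][15] is also 5, so no common subsequence is longer.

5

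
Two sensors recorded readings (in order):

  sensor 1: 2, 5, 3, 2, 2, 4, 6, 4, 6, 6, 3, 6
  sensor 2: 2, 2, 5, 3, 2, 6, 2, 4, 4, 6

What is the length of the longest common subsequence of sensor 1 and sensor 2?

8

Let dp[i][j] be the LCS length of the first i values of sensor 1 and the first j values of sensor 2. dp[i][j] = dp[i-1][j-1]+1 when the i-th and j-th values match, else max(dp[i-1][j], dp[i][j-1]).
    ·  2  2  5  3  2  6  2  4  4  6
 ·  0  0  0  0  0  0  0  0  0  0  0
 2  0  1  1  1  1  1  1  1  1  1  1
 5  0  1  1  2  2  2  2  2  2  2  2
 3  0  1  1  2  3  3  3  3  3  3  3
 2  0  1  2  2  3  4  4  4  4  4  4
 2  0  1  2  2  3  4  4  5  5  5  5
 4  0  1  2  2  3  4  4  5  6  6  6
 6  0  1  2  2  3  4  5  5  6  6  7
 4  0  1  2  2  3  4  5  5  6  7  7
 6  0  1  2  2  3  4  5  5  6  7  8
 6  0  1  2  2  3  4  5  5  6  7  8
 3  0  1  2  2  3  4  5  5  6  7  8
 6  0  1  2  2  3  4  5  5  6  7  8
dp[12][10] = 8. One LCS (by backtracking along matches): 2, 5, 3, 2, 2, 4, 4, 6.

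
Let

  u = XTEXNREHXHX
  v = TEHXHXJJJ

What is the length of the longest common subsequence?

6

Taking T [2,1], then E [7,2], then H [8,3], then X [9,4], then H [10,5], then X [11,6] gives a common subsequence of length 6. dp[11][9] = 6 confirms this is the maximum.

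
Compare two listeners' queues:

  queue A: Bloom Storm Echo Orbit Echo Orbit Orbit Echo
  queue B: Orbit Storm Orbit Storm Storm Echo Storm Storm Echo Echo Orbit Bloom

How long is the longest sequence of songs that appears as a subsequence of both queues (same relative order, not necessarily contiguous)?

One common subsequence of length 4: Storm (queue A #2, queue B #8); then Echo (queue A #3, queue B #9); then Echo (queue A #5, queue B #10); then Orbit (queue A #6, queue B #11). Since dp[8][12] = 4, nothing longer is possible.

4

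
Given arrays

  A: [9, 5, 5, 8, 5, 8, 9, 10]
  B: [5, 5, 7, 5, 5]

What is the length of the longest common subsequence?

3

Let dp[i][j] be the LCS length of the first i values of A and the first j values of B. dp[i][j] = dp[i-1][j-1]+1 when the i-th and j-th values match, else max(dp[i-1][j], dp[i][j-1]).
    ·  5  5  7  5  5
 ·  0  0  0  0  0  0
 9  0  0  0  0  0  0
 5  0  1  1  1  1  1
 5  0  1  2  2  2  2
 8  0  1  2  2  2  2
 5  0  1  2  2  3  3
 8  0  1  2  2  3  3
 9  0  1  2  2  3  3
10  0  1  2  2  3  3
dp[8][5] = 3. One LCS (by backtracking along matches): 5, 5, 5.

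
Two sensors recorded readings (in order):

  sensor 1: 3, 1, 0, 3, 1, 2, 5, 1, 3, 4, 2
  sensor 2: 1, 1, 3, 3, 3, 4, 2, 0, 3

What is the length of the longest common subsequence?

5

Match 3 at sensor 1[1]=sensor 2[3], then 3 at sensor 1[4]=sensor 2[4], then 3 at sensor 1[9]=sensor 2[5], then 4 at sensor 1[10]=sensor 2[6], then 2 at sensor 1[11]=sensor 2[7] — 5 values in the same relative order in both. Since dp[11][9] = 5, nothing longer is possible.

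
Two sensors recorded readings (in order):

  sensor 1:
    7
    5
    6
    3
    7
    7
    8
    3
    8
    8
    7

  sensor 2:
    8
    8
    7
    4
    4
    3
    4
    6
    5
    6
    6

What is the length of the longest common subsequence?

3

Let dp[i][j] be the LCS length of the first i values of sensor 1 and the first j values of sensor 2. dp[i][j] = dp[i-1][j-1]+1 when the i-th and j-th values match, else max(dp[i-1][j], dp[i][j-1]).
    ·  8  8  7  4  4  3  4  6  5  6  6
 ·  0  0  0  0  0  0  0  0  0  0  0  0
 7  0  0  0  1  1  1  1  1  1  1  1  1
 5  0  0  0  1  1  1  1  1  1  2  2  2
 6  0  0  0  1  1  1  1  1  2  2  3  3
 3  0  0  0  1  1  1  2  2  2  2  3  3
 7  0  0  0  1  1  1  2  2  2  2  3  3
 7  0  0  0  1  1  1  2  2  2  2  3  3
 8  0  1  1  1  1  1  2  2  2  2  3  3
 3  0  1  1  1  1  1  2  2  2  2  3  3
 8  0  1  2  2  2  2  2  2  2  2  3  3
 8  0  1  2  2  2  2  2  2  2  2  3  3
 7  0  1  2  3  3  3  3  3  3  3  3  3
dp[11][11] = 3. One LCS (by backtracking along matches): 7, 5, 6.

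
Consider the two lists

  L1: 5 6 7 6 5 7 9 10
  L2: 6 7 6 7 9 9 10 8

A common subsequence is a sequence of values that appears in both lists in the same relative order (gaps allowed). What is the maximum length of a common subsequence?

Let dp[i][j] be the LCS length of the first i values of L1 and the first j values of L2. dp[i][j] = dp[i-1][j-1]+1 when the i-th and j-th values match, else max(dp[i-1][j], dp[i][j-1]).
    ·  6  7  6  7  9  9 10  8
 ·  0  0  0  0  0  0  0  0  0
 5  0  0  0  0  0  0  0  0  0
 6  0  1  1  1  1  1  1  1  1
 7  0  1  2  2  2  2  2  2  2
 6  0  1  2  3  3  3  3  3  3
 5  0  1  2  3  3  3  3  3  3
 7  0  1  2  3  4  4  4  4  4
 9  0  1  2  3  4  5  5  5  5
10  0  1  2  3  4  5  5  6  6
dp[8][8] = 6. One LCS (by backtracking along matches): 6, 7, 6, 7, 9, 10.

6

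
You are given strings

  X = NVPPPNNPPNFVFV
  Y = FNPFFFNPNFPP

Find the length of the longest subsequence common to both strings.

Match N at X[1]=Y[2]; then P at X[3]=Y[3]; then P at X[5]=Y[8]; then N at X[6]=Y[9]; then P at X[8]=Y[11]; then P at X[9]=Y[12] — 6 characters in the same relative order in both. dp[14][12] = 6 confirms this is the maximum.

6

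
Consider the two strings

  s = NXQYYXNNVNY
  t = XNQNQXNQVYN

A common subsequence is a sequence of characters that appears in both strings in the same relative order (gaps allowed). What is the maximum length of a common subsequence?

6

Let dp[i][j] be the LCS length of the first i characters of s and the first j characters of t. dp[i][j] = dp[i-1][j-1]+1 when the i-th and j-th characters match, else max(dp[i-1][j], dp[i][j-1]).
    ·  X  N  Q  N  Q  X  N  Q  V  Y  N
 ·  0  0  0  0  0  0  0  0  0  0  0  0
 N  0  0  1  1  1  1  1  1  1  1  1  1
 X  0  1  1  1  1  1  2  2  2  2  2  2
 Q  0  1  1  2  2  2  2  2  3  3  3  3
 Y  0  1  1  2  2  2  2  2  3  3  4  4
 Y  0  1  1  2  2  2  2  2  3  3  4  4
 X  0  1  1  2  2  2  3  3  3  3  4  4
 N  0  1  2  2  3  3  3  4  4  4  4  5
 N  0  1  2  2  3  3  3  4  4  4  4  5
 V  0  1  2  2  3  3  3  4  4  5  5  5
 N  0  1  2  2  3  3  3  4  4  5  5  6
 Y  0  1  2  2  3  3  3  4  4  5  6  6
dp[11][11] = 6. One LCS (by backtracking along matches): NQXNVN.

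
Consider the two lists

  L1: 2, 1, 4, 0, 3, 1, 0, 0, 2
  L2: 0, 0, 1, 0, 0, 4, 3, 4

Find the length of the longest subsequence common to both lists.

Let dp[i][j] be the LCS length of the first i values of L1 and the first j values of L2. dp[i][j] = dp[i-1][j-1]+1 when the i-th and j-th values match, else max(dp[i-1][j], dp[i][j-1]).
    ·  0  0  1  0  0  4  3  4
 ·  0  0  0  0  0  0  0  0  0
 2  0  0  0  0  0  0  0  0  0
 1  0  0  0  1  1  1  1  1  1
 4  0  0  0  1  1  1  2  2  2
 0  0  1  1  1  2  2  2  2  2
 3  0  1  1  1  2  2  2  3  3
 1  0  1  1  2  2  2  2  3  3
 0  0  1  2  2  3  3  3  3  3
 0  0  1  2  2  3  4  4  4  4
 2  0  1  2  2  3  4  4  4  4
dp[9][8] = 4. One LCS (by backtracking along matches): 0, 1, 0, 0.

4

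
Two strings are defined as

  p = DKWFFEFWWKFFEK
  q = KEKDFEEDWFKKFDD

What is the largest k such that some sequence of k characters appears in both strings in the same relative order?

Match D (p #1, q #4), F (p #4, q #5), E (p #6, q #7), F (p #7, q #10), K (p #10, q #12), F (p #11, q #13) — 6 characters in the same relative order in both. The LCS DP gives dp[14][15] = 6, so this is optimal.

6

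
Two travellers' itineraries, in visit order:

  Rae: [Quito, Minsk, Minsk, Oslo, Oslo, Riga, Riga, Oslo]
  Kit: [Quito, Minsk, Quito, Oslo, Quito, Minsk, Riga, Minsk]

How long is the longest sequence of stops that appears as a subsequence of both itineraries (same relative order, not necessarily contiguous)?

One common subsequence of length 4: Quito at Rae[1]=Kit[1], then Minsk at Rae[2]=Kit[2], then Minsk at Rae[3]=Kit[6], then Riga at Rae[6]=Kit[7]. dp[8][8] = 4 confirms this is the maximum.

4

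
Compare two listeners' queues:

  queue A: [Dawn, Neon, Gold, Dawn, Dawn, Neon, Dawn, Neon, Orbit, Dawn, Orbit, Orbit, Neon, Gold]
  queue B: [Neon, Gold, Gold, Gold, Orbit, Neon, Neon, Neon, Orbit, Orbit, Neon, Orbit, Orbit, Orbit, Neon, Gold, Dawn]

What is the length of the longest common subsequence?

Taking Neon (queue A #2, queue B #1), Gold (queue A #3, queue B #4), Neon (queue A #6, queue B #8), Neon (queue A #8, queue B #11), Orbit (queue A #9, queue B #12), Orbit (queue A #11, queue B #13), Orbit (queue A #12, queue B #14), Neon (queue A #13, queue B #15), Gold (queue A #14, queue B #16) gives a common subsequence of length 9. Since dp[14][17] = 9, nothing longer is possible.

9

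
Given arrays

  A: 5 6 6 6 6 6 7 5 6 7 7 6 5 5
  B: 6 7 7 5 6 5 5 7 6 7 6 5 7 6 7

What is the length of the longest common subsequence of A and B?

Pick 6 [2,1], then 7 [7,3], then 5 [8,4], then 6 [9,5], then 7 [10,8], then 7 [11,10], then 6 [12,11], then 5 [13,12]; all 8 values appear in both, in order. dp[14][15] = 8 confirms this is the maximum.

8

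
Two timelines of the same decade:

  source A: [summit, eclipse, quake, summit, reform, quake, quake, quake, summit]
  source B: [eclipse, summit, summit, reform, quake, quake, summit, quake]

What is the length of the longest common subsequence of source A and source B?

Taking summit at source A[1]=source B[2]; then summit at source A[4]=source B[3]; then reform at source A[5]=source B[4]; then quake at source A[6]=source B[5]; then quake at source A[7]=source B[6]; then quake at source A[8]=source B[8] gives a common subsequence of length 6. The LCS DP gives dp[9][8] = 6, so this is optimal.

6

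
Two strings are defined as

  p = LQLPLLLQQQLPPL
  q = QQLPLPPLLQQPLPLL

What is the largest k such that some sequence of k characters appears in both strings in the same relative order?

Pick Q [2,2], L [3,3], P [4,4], L [5,5], L [6,8], L [7,9], Q [8,10], Q [9,11], L [11,13], P [12,14], L [14,16]; all 11 characters appear in both, in order, and the DP table's final entry dp[14][16] is also 11, so no common subsequence is longer.

11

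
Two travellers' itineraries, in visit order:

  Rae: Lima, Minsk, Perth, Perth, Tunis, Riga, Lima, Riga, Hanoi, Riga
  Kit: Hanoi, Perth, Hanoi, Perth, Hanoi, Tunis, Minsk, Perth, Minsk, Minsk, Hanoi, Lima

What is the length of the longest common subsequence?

4

Taking Perth at Rae[3]=Kit[2], then Perth at Rae[4]=Kit[4], then Tunis at Rae[5]=Kit[6], then Lima at Rae[7]=Kit[12] gives a common subsequence of length 4, and the DP table's final entry dp[10][12] is also 4, so no common subsequence is longer.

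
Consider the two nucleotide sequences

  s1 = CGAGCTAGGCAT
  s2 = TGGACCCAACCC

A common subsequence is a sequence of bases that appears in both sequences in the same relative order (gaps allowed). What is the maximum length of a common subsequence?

Taking G at s1[2]=s2[3], then A at s1[3]=s2[4], then C at s1[5]=s2[7], then A at s1[7]=s2[9], then C at s1[10]=s2[12] gives a common subsequence of length 5, and the DP table's final entry dp[12][12] is also 5, so no common subsequence is longer.

5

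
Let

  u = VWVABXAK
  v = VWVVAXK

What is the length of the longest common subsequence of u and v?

One common subsequence of length 6: V at u[1]=v[1]; then W at u[2]=v[2]; then V at u[3]=v[4]; then A at u[4]=v[5]; then X at u[6]=v[6]; then K at u[8]=v[7]. The LCS DP gives dp[8][7] = 6, so this is optimal.

6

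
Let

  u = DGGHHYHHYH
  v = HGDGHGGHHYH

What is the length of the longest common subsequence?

7

Match D (u #1, v #3) → G (u #2, v #6) → G (u #3, v #7) → H (u #7, v #8) → H (u #8, v #9) → Y (u #9, v #10) → H (u #10, v #11) — 7 characters in the same relative order in both. dp[10][11] = 7 confirms this is the maximum.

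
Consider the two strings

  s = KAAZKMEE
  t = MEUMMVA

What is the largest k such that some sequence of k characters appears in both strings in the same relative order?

Let dp[i][j] be the LCS length of the first i characters of s and the first j characters of t. dp[i][j] = dp[i-1][j-1]+1 when the i-th and j-th characters match, else max(dp[i-1][j], dp[i][j-1]).
    ·  M  E  U  M  M  V  A
 ·  0  0  0  0  0  0  0  0
 K  0  0  0  0  0  0  0  0
 A  0  0  0  0  0  0  0  1
 A  0  0  0  0  0  0  0  1
 Z  0  0  0  0  0  0  0  1
 K  0  0  0  0  0  0  0  1
 M  0  1  1  1  1  1  1  1
 E  0  1  2  2  2  2  2  2
 E  0  1  2  2  2  2  2  2
dp[8][7] = 2. One LCS (by backtracking along matches): ME.

2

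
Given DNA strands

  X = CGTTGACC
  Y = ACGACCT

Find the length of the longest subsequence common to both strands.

5

Match C at X[1]=Y[2], then G at X[5]=Y[3], then A at X[6]=Y[4], then C at X[7]=Y[5], then C at X[8]=Y[6] — 5 bases in the same relative order in both. Since dp[8][7] = 5, nothing longer is possible.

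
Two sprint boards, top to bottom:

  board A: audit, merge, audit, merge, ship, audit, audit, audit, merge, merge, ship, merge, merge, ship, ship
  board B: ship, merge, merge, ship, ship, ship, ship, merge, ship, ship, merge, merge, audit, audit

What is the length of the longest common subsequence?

Taking merge (board A #2, board B #2); then merge (board A #4, board B #3); then ship (board A #5, board B #7); then merge (board A #9, board B #8); then ship (board A #11, board B #10); then merge (board A #12, board B #11); then merge (board A #13, board B #12) gives a common subsequence of length 7. dp[15][14] = 7 confirms this is the maximum.

7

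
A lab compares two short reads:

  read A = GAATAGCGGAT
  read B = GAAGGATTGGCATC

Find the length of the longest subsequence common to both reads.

Taking G [1,1], A [2,3], A [3,6], T [4,8], G [6,10], C [7,11], A [10,12], T [11,13] gives a common subsequence of length 8. The LCS DP gives dp[11][14] = 8, so this is optimal.

8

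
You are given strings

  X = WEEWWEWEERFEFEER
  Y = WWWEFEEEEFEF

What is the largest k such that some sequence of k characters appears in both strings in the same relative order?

9

Match W at X[1]=Y[3], then E at X[2]=Y[4], then E at X[3]=Y[6], then E at X[6]=Y[7], then E at X[8]=Y[8], then E at X[9]=Y[9], then F at X[11]=Y[10], then E at X[12]=Y[11], then F at X[13]=Y[12] — 9 characters in the same relative order in both. The LCS DP gives dp[16][12] = 9, so this is optimal.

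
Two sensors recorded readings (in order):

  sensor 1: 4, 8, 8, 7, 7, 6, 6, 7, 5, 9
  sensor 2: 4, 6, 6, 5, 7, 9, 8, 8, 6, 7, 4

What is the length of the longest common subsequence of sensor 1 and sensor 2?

5

Pick 4 at sensor 1[1]=sensor 2[1], then 8 at sensor 1[2]=sensor 2[7], then 8 at sensor 1[3]=sensor 2[8], then 6 at sensor 1[7]=sensor 2[9], then 7 at sensor 1[8]=sensor 2[10]; all 5 values appear in both, in order. Since dp[10][11] = 5, nothing longer is possible.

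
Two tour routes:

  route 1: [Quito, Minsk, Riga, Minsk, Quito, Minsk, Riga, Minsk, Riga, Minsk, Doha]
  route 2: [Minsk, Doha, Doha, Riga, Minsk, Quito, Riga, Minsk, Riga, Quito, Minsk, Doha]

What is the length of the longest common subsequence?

9

One common subsequence of length 9: Minsk [2,1], Riga [3,4], Minsk [4,5], Quito [5,6], Riga [7,7], Minsk [8,8], Riga [9,9], Minsk [10,11], Doha [11,12]. Since dp[11][12] = 9, nothing longer is possible.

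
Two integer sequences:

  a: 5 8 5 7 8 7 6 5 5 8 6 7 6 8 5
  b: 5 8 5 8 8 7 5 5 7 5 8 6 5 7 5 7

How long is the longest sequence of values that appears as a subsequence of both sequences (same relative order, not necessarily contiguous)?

Pick 5 at a[1]=b[1], 8 at a[2]=b[2], 5 at a[3]=b[3], 8 at a[5]=b[5], 7 at a[6]=b[6], 5 at a[8]=b[8], 5 at a[9]=b[10], 8 at a[10]=b[11], 6 at a[11]=b[12], 7 at a[12]=b[14], 5 at a[15]=b[15]; all 11 values appear in both, in order. Since dp[15][16] = 11, nothing longer is possible.

11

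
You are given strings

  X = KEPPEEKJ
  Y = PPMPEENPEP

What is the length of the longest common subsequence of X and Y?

4

Let dp[i][j] be the LCS length of the first i characters of X and the first j characters of Y. dp[i][j] = dp[i-1][j-1]+1 when the i-th and j-th characters match, else max(dp[i-1][j], dp[i][j-1]).
    ·  P  P  M  P  E  E  N  P  E  P
 ·  0  0  0  0  0  0  0  0  0  0  0
 K  0  0  0  0  0  0  0  0  0  0  0
 E  0  0  0  0  0  1  1  1  1  1  1
 P  0  1  1  1  1  1  1  1  2  2  2
 P  0  1  2  2  2  2  2  2  2  2  3
 E  0  1  2  2  2  3  3  3  3  3  3
 E  0  1  2  2  2  3  4  4  4  4  4
 K  0  1  2  2  2  3  4  4  4  4  4
 J  0  1  2  2  2  3  4  4  4  4  4
dp[8][10] = 4. One LCS (by backtracking along matches): PPEE.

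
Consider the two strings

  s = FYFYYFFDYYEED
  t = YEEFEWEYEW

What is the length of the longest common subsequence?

4

Taking Y [2,1] → F [3,4] → Y [10,8] → E [11,9] gives a common subsequence of length 4, and the DP table's final entry dp[13][10] is also 4, so no common subsequence is longer.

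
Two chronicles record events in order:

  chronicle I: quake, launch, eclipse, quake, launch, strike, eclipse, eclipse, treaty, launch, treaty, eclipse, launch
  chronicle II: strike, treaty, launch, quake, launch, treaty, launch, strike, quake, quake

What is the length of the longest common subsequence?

One common subsequence of length 5: launch at chronicle I[2]=chronicle II[3]; then quake at chronicle I[4]=chronicle II[4]; then launch at chronicle I[5]=chronicle II[5]; then treaty at chronicle I[9]=chronicle II[6]; then launch at chronicle I[10]=chronicle II[7]. dp[13][10] = 5 confirms this is the maximum.

5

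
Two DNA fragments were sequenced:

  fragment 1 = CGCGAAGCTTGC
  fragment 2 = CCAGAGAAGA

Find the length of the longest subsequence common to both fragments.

6

Match C at fragment 1[1]=fragment 2[2]; then G at fragment 1[2]=fragment 2[4]; then G at fragment 1[4]=fragment 2[6]; then A at fragment 1[5]=fragment 2[7]; then A at fragment 1[6]=fragment 2[8]; then G at fragment 1[7]=fragment 2[9] — 6 bases in the same relative order in both. The LCS DP gives dp[12][10] = 6, so this is optimal.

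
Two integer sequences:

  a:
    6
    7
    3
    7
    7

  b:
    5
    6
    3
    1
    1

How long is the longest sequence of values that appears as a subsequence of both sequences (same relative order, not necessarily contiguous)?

2

Let dp[i][j] be the LCS length of the first i values of a and the first j values of b. dp[i][j] = dp[i-1][j-1]+1 when the i-th and j-th values match, else max(dp[i-1][j], dp[i][j-1]).
    ·  5  6  3  1  1
 ·  0  0  0  0  0  0
 6  0  0  1  1  1  1
 7  0  0  1  1  1  1
 3  0  0  1  2  2  2
 7  0  0  1  2  2  2
 7  0  0  1  2  2  2
dp[5][5] = 2. One LCS (by backtracking along matches): 6, 3.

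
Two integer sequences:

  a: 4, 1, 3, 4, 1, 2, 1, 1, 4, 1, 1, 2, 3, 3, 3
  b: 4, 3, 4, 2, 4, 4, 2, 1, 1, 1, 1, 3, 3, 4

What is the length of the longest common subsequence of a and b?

10

One common subsequence of length 10: 4 [1,1], 3 [3,2], 4 [4,6], 2 [6,7], 1 [7,8], 1 [8,9], 1 [10,10], 1 [11,11], 3 [13,12], 3 [14,13]. The LCS DP gives dp[15][14] = 10, so this is optimal.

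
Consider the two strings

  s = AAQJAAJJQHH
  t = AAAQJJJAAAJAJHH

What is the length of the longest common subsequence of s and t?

One common subsequence of length 10: A at s[1]=t[2]; then A at s[2]=t[3]; then Q at s[3]=t[4]; then J at s[4]=t[7]; then A at s[5]=t[9]; then A at s[6]=t[10]; then J at s[7]=t[11]; then J at s[8]=t[13]; then H at s[10]=t[14]; then H at s[11]=t[15]. Since dp[11][15] = 10, nothing longer is possible.

10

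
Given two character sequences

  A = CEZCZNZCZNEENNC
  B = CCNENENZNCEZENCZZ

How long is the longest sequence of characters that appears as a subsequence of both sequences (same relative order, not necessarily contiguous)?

9

Pick C [1,2]; then E [2,6]; then Z [5,8]; then N [6,9]; then C [8,10]; then Z [9,12]; then E [12,13]; then N [14,14]; then C [15,15]; all 9 characters appear in both, in order. dp[15][17] = 9 confirms this is the maximum.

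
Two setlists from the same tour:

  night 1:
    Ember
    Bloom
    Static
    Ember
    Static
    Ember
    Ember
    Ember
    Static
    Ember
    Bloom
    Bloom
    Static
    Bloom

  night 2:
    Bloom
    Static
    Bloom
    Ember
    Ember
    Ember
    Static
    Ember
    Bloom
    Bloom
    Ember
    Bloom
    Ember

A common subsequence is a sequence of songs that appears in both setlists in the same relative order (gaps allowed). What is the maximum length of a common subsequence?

10

Pick Bloom (night 1 #2, night 2 #1), Static (night 1 #3, night 2 #2), Ember (night 1 #6, night 2 #4), Ember (night 1 #7, night 2 #5), Ember (night 1 #8, night 2 #6), Static (night 1 #9, night 2 #7), Ember (night 1 #10, night 2 #8), Bloom (night 1 #11, night 2 #9), Bloom (night 1 #12, night 2 #10), Bloom (night 1 #14, night 2 #12); all 10 songs appear in both, in order. The LCS DP gives dp[14][13] = 10, so this is optimal.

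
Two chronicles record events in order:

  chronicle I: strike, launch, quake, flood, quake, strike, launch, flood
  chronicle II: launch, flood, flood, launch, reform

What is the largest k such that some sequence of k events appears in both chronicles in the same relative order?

One common subsequence of length 3: launch (chronicle I #2, chronicle II #1); then flood (chronicle I #4, chronicle II #3); then launch (chronicle I #7, chronicle II #4), and the DP table's final entry dp[8][5] is also 3, so no common subsequence is longer.

3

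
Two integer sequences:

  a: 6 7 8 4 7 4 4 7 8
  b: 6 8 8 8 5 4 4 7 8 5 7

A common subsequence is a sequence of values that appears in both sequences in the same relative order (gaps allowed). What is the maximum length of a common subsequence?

6

Match 6 (a #1, b #1), then 8 (a #3, b #4), then 4 (a #6, b #6), then 4 (a #7, b #7), then 7 (a #8, b #8), then 8 (a #9, b #9) — 6 values in the same relative order in both. The LCS DP gives dp[9][11] = 6, so this is optimal.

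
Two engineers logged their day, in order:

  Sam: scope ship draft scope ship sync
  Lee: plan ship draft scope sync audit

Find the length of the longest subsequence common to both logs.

4

Taking ship at Sam[2]=Lee[2], then draft at Sam[3]=Lee[3], then scope at Sam[4]=Lee[4], then sync at Sam[6]=Lee[5] gives a common subsequence of length 4, and the DP table's final entry dp[6][6] is also 4, so no common subsequence is longer.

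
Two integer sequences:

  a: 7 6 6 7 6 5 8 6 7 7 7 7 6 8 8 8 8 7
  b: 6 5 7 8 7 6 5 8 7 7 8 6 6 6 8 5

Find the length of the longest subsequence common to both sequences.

Taking 7 (a #1, b #3), then 7 (a #4, b #5), then 6 (a #5, b #6), then 5 (a #6, b #7), then 8 (a #7, b #8), then 7 (a #9, b #9), then 7 (a #10, b #10), then 6 (a #13, b #14), then 8 (a #14, b #15) gives a common subsequence of length 9. dp[18][16] = 9 confirms this is the maximum.

9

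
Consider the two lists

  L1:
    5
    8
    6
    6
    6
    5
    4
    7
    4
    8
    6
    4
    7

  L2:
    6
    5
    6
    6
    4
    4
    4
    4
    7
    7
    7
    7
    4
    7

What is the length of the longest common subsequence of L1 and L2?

Pick 5 [1,2], then 6 [3,3], then 6 [4,4], then 4 [7,8], then 7 [8,12], then 4 [12,13], then 7 [13,14]; all 7 values appear in both, in order. The LCS DP gives dp[13][14] = 7, so this is optimal.

7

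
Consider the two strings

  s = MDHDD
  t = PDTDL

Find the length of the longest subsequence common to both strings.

Pick D at s[2]=t[2]; then D at s[4]=t[4]; all 2 characters appear in both, in order. dp[5][5] = 2 confirms this is the maximum.

2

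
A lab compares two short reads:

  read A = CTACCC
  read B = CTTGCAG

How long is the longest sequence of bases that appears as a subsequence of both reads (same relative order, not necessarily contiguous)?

3

Pick C at read A[1]=read B[1]; then T at read A[2]=read B[3]; then A at read A[3]=read B[6]; all 3 bases appear in both, in order. The LCS DP gives dp[6][7] = 3, so this is optimal.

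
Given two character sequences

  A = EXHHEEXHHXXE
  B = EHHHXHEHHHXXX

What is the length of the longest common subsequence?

Pick E [1,1]; then X [2,5]; then H [3,6]; then H [4,8]; then H [8,9]; then H [9,10]; then X [10,12]; then X [11,13]; all 8 characters appear in both, in order. The LCS DP gives dp[12][13] = 8, so this is optimal.

8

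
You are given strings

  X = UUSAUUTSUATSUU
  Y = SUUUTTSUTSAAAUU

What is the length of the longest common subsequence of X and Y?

Taking U (X #1, Y #2), then U (X #2, Y #3), then U (X #5, Y #4), then T (X #7, Y #6), then S (X #8, Y #7), then U (X #9, Y #8), then T (X #11, Y #9), then S (X #12, Y #10), then U (X #13, Y #14), then U (X #14, Y #15) gives a common subsequence of length 10. dp[14][15] = 10 confirms this is the maximum.

10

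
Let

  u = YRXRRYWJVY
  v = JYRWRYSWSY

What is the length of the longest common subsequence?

6

Pick Y at u[1]=v[2]; then R at u[2]=v[3]; then R at u[5]=v[5]; then Y at u[6]=v[6]; then W at u[7]=v[8]; then Y at u[10]=v[10]; all 6 characters appear in both, in order, and the DP table's final entry dp[10][10] is also 6, so no common subsequence is longer.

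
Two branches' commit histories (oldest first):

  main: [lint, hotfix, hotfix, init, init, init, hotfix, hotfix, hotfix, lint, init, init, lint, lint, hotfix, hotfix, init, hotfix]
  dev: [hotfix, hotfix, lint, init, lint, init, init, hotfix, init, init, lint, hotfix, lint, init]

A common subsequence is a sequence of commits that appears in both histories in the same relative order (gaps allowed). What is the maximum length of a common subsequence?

11

Pick hotfix at main[2]=dev[1]; then hotfix at main[3]=dev[2]; then init at main[4]=dev[4]; then init at main[5]=dev[6]; then init at main[6]=dev[7]; then hotfix at main[9]=dev[8]; then init at main[11]=dev[9]; then init at main[12]=dev[10]; then lint at main[13]=dev[11]; then lint at main[14]=dev[13]; then init at main[17]=dev[14]; all 11 commits appear in both, in order. Since dp[18][14] = 11, nothing longer is possible.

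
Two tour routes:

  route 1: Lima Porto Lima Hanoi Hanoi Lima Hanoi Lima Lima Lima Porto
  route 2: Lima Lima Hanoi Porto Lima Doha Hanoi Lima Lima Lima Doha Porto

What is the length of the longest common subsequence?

Match Lima [1,1]; then Lima [3,2]; then Hanoi [4,3]; then Lima [6,5]; then Hanoi [7,7]; then Lima [8,8]; then Lima [9,9]; then Lima [10,10]; then Porto [11,12] — 9 stops in the same relative order in both. The LCS DP gives dp[11][12] = 9, so this is optimal.

9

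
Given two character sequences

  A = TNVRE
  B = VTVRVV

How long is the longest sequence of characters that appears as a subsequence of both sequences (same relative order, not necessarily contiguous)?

Let dp[i][j] be the LCS length of the first i characters of A and the first j characters of B. dp[i][j] = dp[i-1][j-1]+1 when the i-th and j-th characters match, else max(dp[i-1][j], dp[i][j-1]).
    ·  V  T  V  R  V  V
 ·  0  0  0  0  0  0  0
 T  0  0  1  1  1  1  1
 N  0  0  1  1  1  1  1
 V  0  1  1  2  2  2  2
 R  0  1  1  2  3  3  3
 E  0  1  1  2  3  3  3
dp[5][6] = 3. One LCS (by backtracking along matches): TVR.

3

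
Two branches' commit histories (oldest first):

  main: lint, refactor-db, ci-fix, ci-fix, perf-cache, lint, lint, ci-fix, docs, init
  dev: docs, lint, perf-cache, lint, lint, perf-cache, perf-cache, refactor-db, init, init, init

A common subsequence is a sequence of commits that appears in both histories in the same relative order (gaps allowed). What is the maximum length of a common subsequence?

5

Match lint (main #1, dev #2) → perf-cache (main #5, dev #3) → lint (main #6, dev #4) → lint (main #7, dev #5) → init (main #10, dev #11) — 5 commits in the same relative order in both. The LCS DP gives dp[10][11] = 5, so this is optimal.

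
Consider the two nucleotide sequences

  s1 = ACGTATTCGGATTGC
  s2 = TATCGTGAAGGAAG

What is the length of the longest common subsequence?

9

One common subsequence of length 9: A (s1 #1, s2 #2), then C (s1 #2, s2 #4), then G (s1 #3, s2 #5), then T (s1 #4, s2 #6), then A (s1 #5, s2 #9), then G (s1 #9, s2 #10), then G (s1 #10, s2 #11), then A (s1 #11, s2 #13), then G (s1 #14, s2 #14), and the DP table's final entry dp[15][14] is also 9, so no common subsequence is longer.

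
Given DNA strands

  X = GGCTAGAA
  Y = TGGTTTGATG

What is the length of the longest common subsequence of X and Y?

Pick G at X[1]=Y[2], then G at X[2]=Y[3], then T at X[4]=Y[6], then A at X[5]=Y[8], then G at X[6]=Y[10]; all 5 bases appear in both, in order, and the DP table's final entry dp[8][10] is also 5, so no common subsequence is longer.

5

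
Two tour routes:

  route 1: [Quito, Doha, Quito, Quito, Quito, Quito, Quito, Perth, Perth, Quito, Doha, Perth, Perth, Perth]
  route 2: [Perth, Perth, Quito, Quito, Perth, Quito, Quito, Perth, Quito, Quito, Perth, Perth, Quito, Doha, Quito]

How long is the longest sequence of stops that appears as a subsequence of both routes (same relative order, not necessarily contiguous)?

Match Quito at route 1[1]=route 2[3], Quito at route 1[3]=route 2[4], Quito at route 1[4]=route 2[6], Quito at route 1[5]=route 2[7], Quito at route 1[6]=route 2[9], Quito at route 1[7]=route 2[10], Perth at route 1[8]=route 2[11], Perth at route 1[9]=route 2[12], Quito at route 1[10]=route 2[13], Doha at route 1[11]=route 2[14] — 10 stops in the same relative order in both, and the DP table's final entry dp[14][15] is also 10, so no common subsequence is longer.

10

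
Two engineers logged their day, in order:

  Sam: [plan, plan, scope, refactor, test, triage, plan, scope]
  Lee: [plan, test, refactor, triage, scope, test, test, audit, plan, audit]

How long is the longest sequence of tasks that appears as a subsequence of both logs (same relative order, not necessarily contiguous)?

4

One common subsequence of length 4: plan at Sam[1]=Lee[1]; then scope at Sam[3]=Lee[5]; then test at Sam[5]=Lee[7]; then plan at Sam[7]=Lee[9]. Since dp[8][10] = 4, nothing longer is possible.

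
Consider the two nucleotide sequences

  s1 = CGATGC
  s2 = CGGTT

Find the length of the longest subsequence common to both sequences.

Let dp[i][j] be the LCS length of the first i bases of s1 and the first j bases of s2. dp[i][j] = dp[i-1][j-1]+1 when the i-th and j-th bases match, else max(dp[i-1][j], dp[i][j-1]).
    ·  C  G  G  T  T
 ·  0  0  0  0  0  0
 C  0  1  1  1  1  1
 G  0  1  2  2  2  2
 A  0  1  2  2  2  2
 T  0  1  2  2  3  3
 G  0  1  2  3  3  3
 C  0  1  2  3  3  3
dp[6][5] = 3. One LCS (by backtracking along matches): CGT.

3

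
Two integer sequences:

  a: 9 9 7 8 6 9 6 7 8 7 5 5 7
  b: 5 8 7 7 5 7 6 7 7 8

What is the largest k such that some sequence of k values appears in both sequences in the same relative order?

One common subsequence of length 5: 8 at a[4]=b[2] → 7 at a[8]=b[3] → 7 at a[10]=b[4] → 5 at a[11]=b[5] → 7 at a[13]=b[9]. dp[13][10] = 5 confirms this is the maximum.

5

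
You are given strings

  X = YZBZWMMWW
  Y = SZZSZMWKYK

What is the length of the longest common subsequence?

4

Let dp[i][j] be the LCS length of the first i characters of X and the first j characters of Y. dp[i][j] = dp[i-1][j-1]+1 when the i-th and j-th characters match, else max(dp[i-1][j], dp[i][j-1]).
    ·  S  Z  Z  S  Z  M  W  K  Y  K
 ·  0  0  0  0  0  0  0  0  0  0  0
 Y  0  0  0  0  0  0  0  0  0  1  1
 Z  0  0  1  1  1  1  1  1  1  1  1
 B  0  0  1  1  1  1  1  1  1  1  1
 Z  0  0  1  2  2  2  2  2  2  2  2
 W  0  0  1  2  2  2  2  3  3  3  3
 M  0  0  1  2  2  2  3  3  3  3  3
 M  0  0  1  2  2  2  3  3  3  3  3
 W  0  0  1  2  2  2  3  4  4  4  4
 W  0  0  1  2  2  2  3  4  4  4  4
dp[9][10] = 4. One LCS (by backtracking along matches): ZZMW.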